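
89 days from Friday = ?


Wednesday

Start: Friday (index 4)
(4 + 89) mod 7
= 93 mod 7
= 2
Index 2 → Wednesday


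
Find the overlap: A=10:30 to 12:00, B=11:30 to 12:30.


30 minutes

Meeting A: 630-720 (in minutes from midnight)
Meeting B: 690-750
Overlap start = max(630, 690) = 690
Overlap end = min(720, 750) = 720
Overlap = max(0, 720 - 690) = 30 min


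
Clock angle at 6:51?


100.5°

Hour hand = 6×30 + 51×0.5 = 205.5°
Minute hand = 51×6 = 306°
Difference = |205.5 - 306| = 100.5°


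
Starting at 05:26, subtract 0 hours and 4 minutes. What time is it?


05:22

Start: 326 minutes from midnight
Subtract: 4 minutes
Remaining: 326 - 4 = 322
Hours: 5, Minutes: 22


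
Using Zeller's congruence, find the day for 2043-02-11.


Wednesday

Zeller's congruence:
q=11, m=14, k=42, j=20
h = (11 + ⌊13×15/5⌋ + 42 + ⌊42/4⌋ + ⌊20/4⌋ - 2×20) mod 7
= (11 + 39 + 42 + 10 + 5 - 40) mod 7
= 67 mod 7 = 4
h=4 → Wednesday


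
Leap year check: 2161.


No

Rules: divisible by 4 AND (not by 100 OR by 400)
2161 ÷ 4 = 540 remainder 1 → not divisible by 4
Not divisible by 4 → not a leap year


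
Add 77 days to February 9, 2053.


April 27, 2053

Start: February 9, 2053
Add 77 days
February 9 → March 1: 28 - 9 + 1 = 20 days (77 - 20 = 57 left)
March 1 → April 1: 31 - 1 + 1 = 31 days (57 - 31 = 26 left)
April 1 + 26 = April 27, 2053


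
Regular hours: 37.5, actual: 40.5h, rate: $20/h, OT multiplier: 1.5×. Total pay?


$840.00

Regular: 37.5h × $20 = $750.00
Overtime: 40.5 - 37.5 = 3.0h
OT pay: 3.0h × $20 × 1.5 = $90.00
Total = $750.00 + $90.00 = $840.00


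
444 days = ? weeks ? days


63 weeks 3 days

Weeks: 444 ÷ 7 = 63 remainder 3


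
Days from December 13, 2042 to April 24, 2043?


132 days

From December 13, 2042 to April 24, 2043
Rest of December 2042: 31 - 13 = 18
Full months: January 31, February 2043 28, March 31
Days into April 2043: 24
Total = 18 + 31 + 28 + 31 + 24 = 132 days


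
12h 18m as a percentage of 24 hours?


Total minutes: 12×60 + 18 = 738
Day = 24×60 = 1440 minutes
Fraction = 738/1440 = 0.5125
As a percentage: 738/1440 × 100 = 51.25%

0.5125 (51.25%)


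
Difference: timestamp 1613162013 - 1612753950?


408063 seconds (113.4 hours / 4.72 days)

Difference = 1613162013 - 1612753950 = 408063 seconds
In hours: 408063 / 3600 ≈ 113.4
In days: 408063 / 86400 ≈ 4.72


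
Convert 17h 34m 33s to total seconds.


63273 seconds

Hours: 17 × 3600 = 61200
Minutes: 34 × 60 = 2040
Seconds: 33
Total = 61200 + 2040 + 33 = 63273


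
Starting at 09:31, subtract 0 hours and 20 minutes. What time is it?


Start: 571 minutes from midnight
Subtract: 20 minutes
Remaining: 571 - 20 = 551
Hours: 9, Minutes: 11

09:11


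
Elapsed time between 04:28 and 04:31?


End time in minutes: 4×60 + 31 = 271
Start time in minutes: 4×60 + 28 = 268
Difference = 271 - 268 = 3 minutes
= 0 hours 3 minutes

0h 3m


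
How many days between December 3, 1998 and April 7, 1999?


125 days

From December 3, 1998 to April 7, 1999
Rest of December 1998: 31 - 3 = 28
Full months: January 31, February 1999 28, March 31
Days into April 1999: 7
Total = 28 + 31 + 28 + 31 + 7 = 125 days


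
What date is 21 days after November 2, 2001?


November 23, 2001

Start: November 2, 2001
Add 21 days
November 2 + 21 = November 23, 2001


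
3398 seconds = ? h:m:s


Hours: 3398 ÷ 3600 = 0 remainder 3398
Minutes: 3398 ÷ 60 = 56 remainder 38
Seconds: 38

0h 56m 38s


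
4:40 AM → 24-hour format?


Input: 4:40 AM
AM hour stays: 4

04:40


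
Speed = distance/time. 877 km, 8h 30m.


Distance: 877 km
Time: 8h 30m = 510 min = 510/60 = 17/2 hours
Speed = 877 ÷ (17/2) = 877 × 2 / 17 = 1754/17 ≈ 103.2 km/h

103.2 km/h


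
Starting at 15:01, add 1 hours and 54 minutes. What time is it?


Start: 901 minutes from midnight
Add: 114 minutes
Total: 1015 minutes
Hours: 1015 ÷ 60 = 16 remainder 55

16:55


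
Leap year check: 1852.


Yes

Rules: divisible by 4 AND (not by 100 OR by 400)
1852 ÷ 4 = 463 exactly → divisible by 4
1852 ÷ 100 = 18 remainder 52 → not divisible by 100
Divisible by 4 but not by 100 → leap year


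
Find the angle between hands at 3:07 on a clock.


51.5°

Hour hand = 3×30 + 7×0.5 = 93.5°
Minute hand = 7×6 = 42°
Difference = |93.5 - 42| = 51.5°


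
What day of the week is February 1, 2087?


Saturday

Zeller's congruence:
q=1, m=14, k=86, j=20
h = (1 + ⌊13×15/5⌋ + 86 + ⌊86/4⌋ + ⌊20/4⌋ - 2×20) mod 7
= (1 + 39 + 86 + 21 + 5 - 40) mod 7
= 112 mod 7 = 0
h=0 → Saturday


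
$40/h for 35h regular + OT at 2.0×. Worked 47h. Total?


$2360.00

Regular: 35h × $40 = $1400.00
Overtime: 47 - 35 = 12h
OT pay: 12h × $40 × 2.0 = $960.00
Total = $1400.00 + $960.00 = $2360.00


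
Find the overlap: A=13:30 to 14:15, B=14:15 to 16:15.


0 minutes

Meeting A: 810-855 (in minutes from midnight)
Meeting B: 855-975
Overlap start = max(810, 855) = 855
Overlap end = min(855, 975) = 855
Overlap = max(0, 855 - 855) = 0 min


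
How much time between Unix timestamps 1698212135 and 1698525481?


Difference = 1698525481 - 1698212135 = 313346 seconds
In hours: 313346 / 3600 ≈ 87.0
In days: 313346 / 86400 ≈ 3.63

313346 seconds (87.0 hours / 3.63 days)


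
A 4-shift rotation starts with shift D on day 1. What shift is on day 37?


Shift D

Shifts: A, B, C, D
Start: D (index 3)
Day 37: (3 + 37 - 1) mod 4
= 39 mod 4
= 3
Index 3 → shift D


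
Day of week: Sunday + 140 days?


Sunday

Start: Sunday (index 6)
(6 + 140) mod 7
= 146 mod 7
= 6
Index 6 → Sunday


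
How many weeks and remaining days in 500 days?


71 weeks 3 days

Weeks: 500 ÷ 7 = 71 remainder 3


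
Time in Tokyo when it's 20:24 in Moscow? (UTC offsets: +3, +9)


Time difference = UTC+9 - UTC+3 = +6 hours
New hour = (20 + 6) mod 24
= 26 mod 24 = 2
Minutes unchanged → 02:24; 26 ≥ 24 → next day

02:24 (next day)


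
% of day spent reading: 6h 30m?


27.1%

Time: 390 minutes
Day: 1440 minutes
Percentage = (390/1440) × 100 ≈ 27.1%


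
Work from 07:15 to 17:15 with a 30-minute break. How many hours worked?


9h 30m (570 minutes)

Total time = (17×60+15) - (7×60+15)
= 1035 - 435 = 600 min
Minus break: 600 - 30 = 570 min
= 9h 30m


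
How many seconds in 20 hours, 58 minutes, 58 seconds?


75538 seconds

Hours: 20 × 3600 = 72000
Minutes: 58 × 60 = 3480
Seconds: 58
Total = 72000 + 3480 + 58 = 75538


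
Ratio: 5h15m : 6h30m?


21:26 (0.81)

Duration 1: 315 minutes
Duration 2: 390 minutes
Ratio = 315:390
GCD = 15
Simplified = 21:26
As a decimal: 21/26 ≈ 0.81


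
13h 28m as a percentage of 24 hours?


Total minutes: 13×60 + 28 = 808
Day = 24×60 = 1440 minutes
Fraction = 808/1440 ≈ 0.5611
As a percentage: 808/1440 × 100 ≈ 56.11%

0.5611 (56.11%)


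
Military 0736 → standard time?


7:36 AM

Hour: 7
7 < 12 → AM


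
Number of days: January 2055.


31 days

Month: January (month 1)
January has 31 days


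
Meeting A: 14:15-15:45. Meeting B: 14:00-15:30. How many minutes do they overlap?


75 minutes

Meeting A: 855-945 (in minutes from midnight)
Meeting B: 840-930
Overlap start = max(855, 840) = 855
Overlap end = min(945, 930) = 930
Overlap = max(0, 930 - 855) = 75 min


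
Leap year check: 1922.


Rules: divisible by 4 AND (not by 100 OR by 400)
1922 ÷ 4 = 480 remainder 2 → not divisible by 4
Not divisible by 4 → not a leap year

No


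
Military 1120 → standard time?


Hour: 11
11 < 12 → AM

11:20 AM


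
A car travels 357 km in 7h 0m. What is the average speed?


51.0 km/h

Distance: 357 km
Time: 7 hours
Speed = 357 / 7 = 51.0 km/h


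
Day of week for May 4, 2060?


Tuesday

Zeller's congruence:
q=4, m=5, k=60, j=20
h = (4 + ⌊13×6/5⌋ + 60 + ⌊60/4⌋ + ⌊20/4⌋ - 2×20) mod 7
= (4 + 15 + 60 + 15 + 5 - 40) mod 7
= 59 mod 7 = 3
h=3 → Tuesday


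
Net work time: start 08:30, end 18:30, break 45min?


Total time = (18×60+30) - (8×60+30)
= 1110 - 510 = 600 min
Minus break: 600 - 45 = 555 min
= 9h 15m

9h 15m (555 minutes)


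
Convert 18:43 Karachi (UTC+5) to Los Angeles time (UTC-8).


Time difference = UTC-8 - UTC+5 = -13 hours
New hour = (18 -13) mod 24
= 5 mod 24 = 5
Minutes unchanged → 05:43

05:43


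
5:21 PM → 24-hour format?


17:21

Input: 5:21 PM
PM: 5 + 12 = 17


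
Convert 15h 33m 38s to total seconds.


56018 seconds

Hours: 15 × 3600 = 54000
Minutes: 33 × 60 = 1980
Seconds: 38
Total = 54000 + 1980 + 38 = 56018


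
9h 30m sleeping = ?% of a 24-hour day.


39.6%

Time: 570 minutes
Day: 1440 minutes
Percentage = (570/1440) × 100 ≈ 39.6%


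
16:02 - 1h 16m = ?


14:46

Start: 962 minutes from midnight
Subtract: 76 minutes
Remaining: 962 - 76 = 886
Hours: 14, Minutes: 46


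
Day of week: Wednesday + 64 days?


Thursday

Start: Wednesday (index 2)
(2 + 64) mod 7
= 66 mod 7
= 3
Index 3 → Thursday


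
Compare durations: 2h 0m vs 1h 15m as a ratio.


8:5 (1.60)

Duration 1: 120 minutes
Duration 2: 75 minutes
Ratio = 120:75
GCD = 15
Simplified = 8:5
As a decimal: 8/5 = 1.60


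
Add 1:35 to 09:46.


Start: 586 minutes from midnight
Add: 95 minutes
Total: 681 minutes
Hours: 681 ÷ 60 = 11 remainder 21

11:21


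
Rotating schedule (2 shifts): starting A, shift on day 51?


Shift A

Shifts: A, B
Start: A (index 0)
Day 51: (0 + 51 - 1) mod 2
= 50 mod 2
= 0
Index 0 → shift A


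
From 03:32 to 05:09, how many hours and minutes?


1h 37m

End time in minutes: 5×60 + 9 = 309
Start time in minutes: 3×60 + 32 = 212
Difference = 309 - 212 = 97 minutes
= 1 hours 37 minutes


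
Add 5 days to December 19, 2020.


December 24, 2020

Start: December 19, 2020
Add 5 days
December 19 + 5 = December 24, 2020


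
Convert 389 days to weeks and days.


Weeks: 389 ÷ 7 = 55 remainder 4

55 weeks 4 days


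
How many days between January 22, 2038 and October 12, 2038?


From January 22, 2038 to October 12, 2038
Rest of January 2038: 31 - 22 = 9
Full months: February 2038 28, March 31, April 30, May 31, June 30, July 31, August 31, September 30
Days into October 2038: 12
Total = 9 + 28 + 31 + 30 + 31 + 30 + 31 + 31 + 30 + 12 = 263 days

263 days


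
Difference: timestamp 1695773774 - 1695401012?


372762 seconds (103.5 hours / 4.31 days)

Difference = 1695773774 - 1695401012 = 372762 seconds
In hours: 372762 / 3600 ≈ 103.5
In days: 372762 / 86400 ≈ 4.31


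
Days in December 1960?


Month: December (month 12)
December has 31 days

31 days


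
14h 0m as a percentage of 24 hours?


Total minutes: 14×60 + 0 = 840
Day = 24×60 = 1440 minutes
Fraction = 840/1440 ≈ 0.5833
As a percentage: 840/1440 × 100 ≈ 58.33%

0.5833 (58.33%)


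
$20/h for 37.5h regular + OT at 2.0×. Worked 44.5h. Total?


Regular: 37.5h × $20 = $750.00
Overtime: 44.5 - 37.5 = 7.0h
OT pay: 7.0h × $20 × 2.0 = $280.00
Total = $750.00 + $280.00 = $1030.00

$1030.00


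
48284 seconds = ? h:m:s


Hours: 48284 ÷ 3600 = 13 remainder 1484
Minutes: 1484 ÷ 60 = 24 remainder 44
Seconds: 44

13h 24m 44s


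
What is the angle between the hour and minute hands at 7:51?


70.5°

Hour hand = 7×30 + 51×0.5 = 235.5°
Minute hand = 51×6 = 306°
Difference = |235.5 - 306| = 70.5°


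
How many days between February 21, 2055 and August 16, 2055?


From February 21, 2055 to August 16, 2055
Rest of February 2055: 28 - 21 = 7
Full months: March 31, April 30, May 31, June 30, July 31
Days into August 2055: 16
Total = 7 + 31 + 30 + 31 + 30 + 31 + 16 = 176 days

176 days


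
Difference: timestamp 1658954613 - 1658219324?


735289 seconds (204.2 hours / 8.51 days)

Difference = 1658954613 - 1658219324 = 735289 seconds
In hours: 735289 / 3600 ≈ 204.2
In days: 735289 / 86400 ≈ 8.51


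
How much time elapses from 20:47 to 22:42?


1h 55m

End time in minutes: 22×60 + 42 = 1362
Start time in minutes: 20×60 + 47 = 1247
Difference = 1362 - 1247 = 115 minutes
= 1 hours 55 minutes


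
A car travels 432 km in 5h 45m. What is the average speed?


75.1 km/h

Distance: 432 km
Time: 5h 45m = 345 min = 345/60 = 23/4 hours
Speed = 432 ÷ (23/4) = 432 × 4 / 23 = 1728/23 ≈ 75.1 km/h


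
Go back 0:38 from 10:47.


Start: 647 minutes from midnight
Subtract: 38 minutes
Remaining: 647 - 38 = 609
Hours: 10, Minutes: 9

10:09


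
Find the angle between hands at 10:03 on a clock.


76.5°

Hour hand = 10×30 + 3×0.5 = 301.5°
Minute hand = 3×6 = 18°
Difference = |301.5 - 18| = 283.5°
Since > 180°: 360 - 283.5 = 76.5°


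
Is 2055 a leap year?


No

Rules: divisible by 4 AND (not by 100 OR by 400)
2055 ÷ 4 = 513 remainder 3 → not divisible by 4
Not divisible by 4 → not a leap year


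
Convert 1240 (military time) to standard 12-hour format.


12:40 PM

Hour: 12
12 → 12 PM (noon)


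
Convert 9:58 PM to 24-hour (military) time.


21:58

Input: 9:58 PM
PM: 9 + 12 = 21


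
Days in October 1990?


31 days

Month: October (month 10)
October has 31 days


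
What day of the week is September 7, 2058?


Saturday

Zeller's congruence:
q=7, m=9, k=58, j=20
h = (7 + ⌊13×10/5⌋ + 58 + ⌊58/4⌋ + ⌊20/4⌋ - 2×20) mod 7
= (7 + 26 + 58 + 14 + 5 - 40) mod 7
= 70 mod 7 = 0
h=0 → Saturday


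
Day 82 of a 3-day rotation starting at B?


Shifts: A, B, C
Start: B (index 1)
Day 82: (1 + 82 - 1) mod 3
= 82 mod 3
= 1
Index 1 → shift B

Shift B


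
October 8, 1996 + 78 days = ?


December 25, 1996

Start: October 8, 1996
Add 78 days
October 8 → November 1: 31 - 8 + 1 = 24 days (78 - 24 = 54 left)
November 1 → December 1: 30 - 1 + 1 = 30 days (54 - 30 = 24 left)
December 1 + 24 = December 25, 1996


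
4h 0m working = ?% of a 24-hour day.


Time: 240 minutes
Day: 1440 minutes
Percentage = (240/1440) × 100 ≈ 16.7%

16.7%


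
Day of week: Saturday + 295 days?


Sunday

Start: Saturday (index 5)
(5 + 295) mod 7
= 300 mod 7
= 6
Index 6 → Sunday


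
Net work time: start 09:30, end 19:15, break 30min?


Total time = (19×60+15) - (9×60+30)
= 1155 - 570 = 585 min
Minus break: 585 - 30 = 555 min
= 9h 15m

9h 15m (555 minutes)


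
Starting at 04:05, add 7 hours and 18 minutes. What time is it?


11:23

Start: 245 minutes from midnight
Add: 438 minutes
Total: 683 minutes
Hours: 683 ÷ 60 = 11 remainder 23


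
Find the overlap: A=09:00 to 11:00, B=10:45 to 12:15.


15 minutes

Meeting A: 540-660 (in minutes from midnight)
Meeting B: 645-735
Overlap start = max(540, 645) = 645
Overlap end = min(660, 735) = 660
Overlap = max(0, 660 - 645) = 15 min


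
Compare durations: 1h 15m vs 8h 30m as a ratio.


Duration 1: 75 minutes
Duration 2: 510 minutes
Ratio = 75:510
GCD = 15
Simplified = 5:34
As a decimal: 5/34 ≈ 0.15

5:34 (0.15)


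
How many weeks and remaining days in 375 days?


53 weeks 4 days

Weeks: 375 ÷ 7 = 53 remainder 4


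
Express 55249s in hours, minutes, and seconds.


15h 20m 49s

Hours: 55249 ÷ 3600 = 15 remainder 1249
Minutes: 1249 ÷ 60 = 20 remainder 49
Seconds: 49


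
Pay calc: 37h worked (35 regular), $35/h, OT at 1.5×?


$1330.00

Regular: 35h × $35 = $1225.00
Overtime: 37 - 35 = 2h
OT pay: 2h × $35 × 1.5 = $105.00
Total = $1225.00 + $105.00 = $1330.00


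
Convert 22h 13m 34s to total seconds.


Hours: 22 × 3600 = 79200
Minutes: 13 × 60 = 780
Seconds: 34
Total = 79200 + 780 + 34 = 80014

80014 seconds


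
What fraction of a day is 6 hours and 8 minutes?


0.2556 (25.56%)

Total minutes: 6×60 + 8 = 368
Day = 24×60 = 1440 minutes
Fraction = 368/1440 ≈ 0.2556
As a percentage: 368/1440 × 100 ≈ 25.56%


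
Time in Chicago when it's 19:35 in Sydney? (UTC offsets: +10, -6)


03:35

Time difference = UTC-6 - UTC+10 = -16 hours
New hour = (19 -16) mod 24
= 3 mod 24 = 3
Minutes unchanged → 03:35


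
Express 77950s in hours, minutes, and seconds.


21h 39m 10s

Hours: 77950 ÷ 3600 = 21 remainder 2350
Minutes: 2350 ÷ 60 = 39 remainder 10
Seconds: 10


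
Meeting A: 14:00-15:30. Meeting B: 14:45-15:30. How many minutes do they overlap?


Meeting A: 840-930 (in minutes from midnight)
Meeting B: 885-930
Overlap start = max(840, 885) = 885
Overlap end = min(930, 930) = 930
Overlap = max(0, 930 - 885) = 45 min

45 minutes


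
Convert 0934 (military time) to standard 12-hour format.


Hour: 9
9 < 12 → AM

9:34 AM


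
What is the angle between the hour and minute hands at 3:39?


Hour hand = 3×30 + 39×0.5 = 109.5°
Minute hand = 39×6 = 234°
Difference = |109.5 - 234| = 124.5°

124.5°


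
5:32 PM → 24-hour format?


Input: 5:32 PM
PM: 5 + 12 = 17

17:32


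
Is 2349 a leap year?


Rules: divisible by 4 AND (not by 100 OR by 400)
2349 ÷ 4 = 587 remainder 1 → not divisible by 4
Not divisible by 4 → not a leap year

No


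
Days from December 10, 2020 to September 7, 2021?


From December 10, 2020 to September 7, 2021
Rest of December 2020: 31 - 10 = 21
Full months: January 31, February 2021 28, March 31, April 30, May 31, June 30, July 31, August 31
Days into September 2021: 7
Total = 21 + 31 + 28 + 31 + 30 + 31 + 30 + 31 + 31 + 7 = 271 days

271 days


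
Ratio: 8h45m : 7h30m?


Duration 1: 525 minutes
Duration 2: 450 minutes
Ratio = 525:450
GCD = 75
Simplified = 7:6
As a decimal: 7/6 ≈ 1.17

7:6 (1.17)


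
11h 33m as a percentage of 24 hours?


Total minutes: 11×60 + 33 = 693
Day = 24×60 = 1440 minutes
Fraction = 693/1440 ≈ 0.4813
As a percentage: 693/1440 × 100 ≈ 48.13%

0.4813 (48.13%)


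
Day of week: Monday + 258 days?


Sunday

Start: Monday (index 0)
(0 + 258) mod 7
= 258 mod 7
= 6
Index 6 → Sunday


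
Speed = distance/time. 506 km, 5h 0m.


Distance: 506 km
Time: 5 hours
Speed = 506 / 5 = 101.2 km/h

101.2 km/h


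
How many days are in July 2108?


Month: July (month 7)
July has 31 days

31 days


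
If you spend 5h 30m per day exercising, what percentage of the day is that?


Time: 330 minutes
Day: 1440 minutes
Percentage = (330/1440) × 100 ≈ 22.9%

22.9%


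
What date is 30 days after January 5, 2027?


Start: January 5, 2027
Add 30 days
January 5 → February 1: 31 - 5 + 1 = 27 days (30 - 27 = 3 left)
February 1 + 3 = February 4, 2027

February 4, 2027


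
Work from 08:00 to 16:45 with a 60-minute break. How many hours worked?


Total time = (16×60+45) - (8×60+0)
= 1005 - 480 = 525 min
Minus break: 525 - 60 = 465 min
= 7h 45m

7h 45m (465 minutes)


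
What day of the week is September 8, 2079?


Zeller's congruence:
q=8, m=9, k=79, j=20
h = (8 + ⌊13×10/5⌋ + 79 + ⌊79/4⌋ + ⌊20/4⌋ - 2×20) mod 7
= (8 + 26 + 79 + 19 + 5 - 40) mod 7
= 97 mod 7 = 6
h=6 → Friday

Friday


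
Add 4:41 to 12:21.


17:02

Start: 741 minutes from midnight
Add: 281 minutes
Total: 1022 minutes
Hours: 1022 ÷ 60 = 17 remainder 2


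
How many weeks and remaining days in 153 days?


21 weeks 6 days

Weeks: 153 ÷ 7 = 21 remainder 6


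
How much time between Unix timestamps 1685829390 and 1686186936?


357546 seconds (99.3 hours / 4.14 days)

Difference = 1686186936 - 1685829390 = 357546 seconds
In hours: 357546 / 3600 ≈ 99.3
In days: 357546 / 86400 ≈ 4.14


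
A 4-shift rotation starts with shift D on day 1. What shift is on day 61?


Shift D

Shifts: A, B, C, D
Start: D (index 3)
Day 61: (3 + 61 - 1) mod 4
= 63 mod 4
= 3
Index 3 → shift D


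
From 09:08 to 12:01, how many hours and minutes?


End time in minutes: 12×60 + 1 = 721
Start time in minutes: 9×60 + 8 = 548
Difference = 721 - 548 = 173 minutes
= 2 hours 53 minutes

2h 53m


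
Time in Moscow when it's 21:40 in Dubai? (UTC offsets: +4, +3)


Time difference = UTC+3 - UTC+4 = -1 hours
New hour = (21 -1) mod 24
= 20 mod 24 = 20
Minutes unchanged → 20:40

20:40


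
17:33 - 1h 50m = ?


15:43

Start: 1053 minutes from midnight
Subtract: 110 minutes
Remaining: 1053 - 110 = 943
Hours: 15, Minutes: 43


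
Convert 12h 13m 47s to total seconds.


44027 seconds

Hours: 12 × 3600 = 43200
Minutes: 13 × 60 = 780
Seconds: 47
Total = 43200 + 780 + 47 = 44027


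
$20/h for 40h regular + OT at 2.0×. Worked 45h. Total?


$1000.00

Regular: 40h × $20 = $800.00
Overtime: 45 - 40 = 5h
OT pay: 5h × $20 × 2.0 = $200.00
Total = $800.00 + $200.00 = $1000.00


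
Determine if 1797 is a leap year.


Rules: divisible by 4 AND (not by 100 OR by 400)
1797 ÷ 4 = 449 remainder 1 → not divisible by 4
Not divisible by 4 → not a leap year

No


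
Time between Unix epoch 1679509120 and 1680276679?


Difference = 1680276679 - 1679509120 = 767559 seconds
In hours: 767559 / 3600 ≈ 213.2
In days: 767559 / 86400 ≈ 8.88

767559 seconds (213.2 hours / 8.88 days)


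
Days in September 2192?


Month: September (month 9)
September has 30 days

30 days


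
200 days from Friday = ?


Start: Friday (index 4)
(4 + 200) mod 7
= 204 mod 7
= 1
Index 1 → Tuesday

Tuesday


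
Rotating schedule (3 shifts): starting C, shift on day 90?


Shift B

Shifts: A, B, C
Start: C (index 2)
Day 90: (2 + 90 - 1) mod 3
= 91 mod 3
= 1
Index 1 → shift B


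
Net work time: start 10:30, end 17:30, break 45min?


Total time = (17×60+30) - (10×60+30)
= 1050 - 630 = 420 min
Minus break: 420 - 45 = 375 min
= 6h 15m

6h 15m (375 minutes)


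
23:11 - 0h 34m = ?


22:37

Start: 1391 minutes from midnight
Subtract: 34 minutes
Remaining: 1391 - 34 = 1357
Hours: 22, Minutes: 37


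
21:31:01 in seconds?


Hours: 21 × 3600 = 75600
Minutes: 31 × 60 = 1860
Seconds: 1
Total = 75600 + 1860 + 1 = 77461

77461 seconds


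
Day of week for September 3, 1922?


Zeller's congruence:
q=3, m=9, k=22, j=19
h = (3 + ⌊13×10/5⌋ + 22 + ⌊22/4⌋ + ⌊19/4⌋ - 2×19) mod 7
= (3 + 26 + 22 + 5 + 4 - 38) mod 7
= 22 mod 7 = 1
h=1 → Sunday

Sunday


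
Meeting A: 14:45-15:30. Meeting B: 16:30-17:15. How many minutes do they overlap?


Meeting A: 885-930 (in minutes from midnight)
Meeting B: 990-1035
Overlap start = max(885, 990) = 990
Overlap end = min(930, 1035) = 930
Overlap = max(0, 930 - 990) = 0 min

0 minutes


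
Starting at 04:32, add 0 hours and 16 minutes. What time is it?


04:48

Start: 272 minutes from midnight
Add: 16 minutes
Total: 288 minutes
Hours: 288 ÷ 60 = 4 remainder 48


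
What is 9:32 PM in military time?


Input: 9:32 PM
PM: 9 + 12 = 21

21:32


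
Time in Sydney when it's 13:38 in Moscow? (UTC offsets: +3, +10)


Time difference = UTC+10 - UTC+3 = +7 hours
New hour = (13 + 7) mod 24
= 20 mod 24 = 20
Minutes unchanged → 20:38

20:38


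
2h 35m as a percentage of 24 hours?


Total minutes: 2×60 + 35 = 155
Day = 24×60 = 1440 minutes
Fraction = 155/1440 ≈ 0.1076
As a percentage: 155/1440 × 100 ≈ 10.76%

0.1076 (10.76%)


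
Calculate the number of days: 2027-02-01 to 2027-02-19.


18 days

From February 1, 2027 to February 19, 2027
Same month: 19 - 1 = 18 days


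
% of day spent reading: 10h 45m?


44.8%

Time: 645 minutes
Day: 1440 minutes
Percentage = (645/1440) × 100 ≈ 44.8%


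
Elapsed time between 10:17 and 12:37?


2h 20m

End time in minutes: 12×60 + 37 = 757
Start time in minutes: 10×60 + 17 = 617
Difference = 757 - 617 = 140 minutes
= 2 hours 20 minutes


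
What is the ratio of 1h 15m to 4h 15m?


Duration 1: 75 minutes
Duration 2: 255 minutes
Ratio = 75:255
GCD = 15
Simplified = 5:17
As a decimal: 5/17 ≈ 0.29

5:17 (0.29)


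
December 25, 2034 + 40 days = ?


Start: December 25, 2034
Add 40 days
December 25 → January 1: 31 - 25 + 1 = 7 days (40 - 7 = 33 left)
January 1 → February 1: 31 - 1 + 1 = 31 days (33 - 31 = 2 left)
February 1 + 2 = February 3, 2035

February 3, 2035


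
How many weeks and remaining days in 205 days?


Weeks: 205 ÷ 7 = 29 remainder 2

29 weeks 2 days


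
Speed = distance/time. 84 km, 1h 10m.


Distance: 84 km
Time: 1h 10m = 70 min = 70/60 = 7/6 hours
Speed = 84 ÷ (7/6) = 84 × 6 / 7 = 504/7 = 72.0 km/h

72.0 km/h


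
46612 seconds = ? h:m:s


Hours: 46612 ÷ 3600 = 12 remainder 3412
Minutes: 3412 ÷ 60 = 56 remainder 52
Seconds: 52

12h 56m 52s


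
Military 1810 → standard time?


6:10 PM

Hour: 18
18 - 12 = 6 → PM


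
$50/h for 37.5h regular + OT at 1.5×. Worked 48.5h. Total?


$2700.00

Regular: 37.5h × $50 = $1875.00
Overtime: 48.5 - 37.5 = 11.0h
OT pay: 11.0h × $50 × 1.5 = $825.00
Total = $1875.00 + $825.00 = $2700.00


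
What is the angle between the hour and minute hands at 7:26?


67.0°

Hour hand = 7×30 + 26×0.5 = 223.0°
Minute hand = 26×6 = 156°
Difference = |223.0 - 156| = 67.0°


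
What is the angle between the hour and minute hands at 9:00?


Hour hand = 9×30 + 0×0.5 = 270.0°
Minute hand = 0×6 = 0°
Difference = |270.0 - 0| = 270.0°
Since > 180°: 360 - 270.0 = 90.0°

90.0°


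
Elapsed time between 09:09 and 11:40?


2h 31m

End time in minutes: 11×60 + 40 = 700
Start time in minutes: 9×60 + 9 = 549
Difference = 700 - 549 = 151 minutes
= 2 hours 31 minutes


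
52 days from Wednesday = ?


Start: Wednesday (index 2)
(2 + 52) mod 7
= 54 mod 7
= 5
Index 5 → Saturday

Saturday


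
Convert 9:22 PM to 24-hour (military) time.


Input: 9:22 PM
PM: 9 + 12 = 21

21:22


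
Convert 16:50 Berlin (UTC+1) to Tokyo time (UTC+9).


Time difference = UTC+9 - UTC+1 = +8 hours
New hour = (16 + 8) mod 24
= 24 mod 24 = 0
Minutes unchanged → 00:50; 24 ≥ 24 → next day

00:50 (next day)


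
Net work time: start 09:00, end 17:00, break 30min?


7h 30m (450 minutes)

Total time = (17×60+0) - (9×60+0)
= 1020 - 540 = 480 min
Minus break: 480 - 30 = 450 min
= 7h 30m


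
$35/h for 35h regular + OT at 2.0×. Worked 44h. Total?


Regular: 35h × $35 = $1225.00
Overtime: 44 - 35 = 9h
OT pay: 9h × $35 × 2.0 = $630.00
Total = $1225.00 + $630.00 = $1855.00

$1855.00


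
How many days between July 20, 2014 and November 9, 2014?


112 days

From July 20, 2014 to November 9, 2014
Rest of July 2014: 31 - 20 = 11
Full months: August 31, September 30, October 31
Days into November 2014: 9
Total = 11 + 31 + 30 + 31 + 9 = 112 days


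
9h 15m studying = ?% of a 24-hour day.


Time: 555 minutes
Day: 1440 minutes
Percentage = (555/1440) × 100 ≈ 38.5%

38.5%


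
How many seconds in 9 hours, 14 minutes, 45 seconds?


Hours: 9 × 3600 = 32400
Minutes: 14 × 60 = 840
Seconds: 45
Total = 32400 + 840 + 45 = 33285

33285 seconds


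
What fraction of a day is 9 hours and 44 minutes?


0.4056 (40.56%)

Total minutes: 9×60 + 44 = 584
Day = 24×60 = 1440 minutes
Fraction = 584/1440 ≈ 0.4056
As a percentage: 584/1440 × 100 ≈ 40.56%


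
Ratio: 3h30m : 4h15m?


Duration 1: 210 minutes
Duration 2: 255 minutes
Ratio = 210:255
GCD = 15
Simplified = 14:17
As a decimal: 14/17 ≈ 0.82

14:17 (0.82)


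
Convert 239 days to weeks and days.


34 weeks 1 days

Weeks: 239 ÷ 7 = 34 remainder 1


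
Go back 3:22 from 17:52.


14:30

Start: 1072 minutes from midnight
Subtract: 202 minutes
Remaining: 1072 - 202 = 870
Hours: 14, Minutes: 30


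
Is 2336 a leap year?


Yes

Rules: divisible by 4 AND (not by 100 OR by 400)
2336 ÷ 4 = 584 exactly → divisible by 4
2336 ÷ 100 = 23 remainder 36 → not divisible by 100
Divisible by 4 but not by 100 → leap year


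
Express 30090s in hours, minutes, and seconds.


Hours: 30090 ÷ 3600 = 8 remainder 1290
Minutes: 1290 ÷ 60 = 21 remainder 30
Seconds: 30

8h 21m 30s


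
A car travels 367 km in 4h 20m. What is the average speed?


Distance: 367 km
Time: 4h 20m = 260 min = 260/60 = 13/3 hours
Speed = 367 ÷ (13/3) = 367 × 3 / 13 = 1101/13 ≈ 84.7 km/h

84.7 km/h


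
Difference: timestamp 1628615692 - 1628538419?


77273 seconds (21.5 hours / 0.89 days)

Difference = 1628615692 - 1628538419 = 77273 seconds
In hours: 77273 / 3600 ≈ 21.5
In days: 77273 / 86400 ≈ 0.89


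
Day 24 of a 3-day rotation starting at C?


Shifts: A, B, C
Start: C (index 2)
Day 24: (2 + 24 - 1) mod 3
= 25 mod 3
= 1
Index 1 → shift B

Shift B


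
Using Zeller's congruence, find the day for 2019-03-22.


Zeller's congruence:
q=22, m=3, k=19, j=20
h = (22 + ⌊13×4/5⌋ + 19 + ⌊19/4⌋ + ⌊20/4⌋ - 2×20) mod 7
= (22 + 10 + 19 + 4 + 5 - 40) mod 7
= 20 mod 7 = 6
h=6 → Friday

Friday


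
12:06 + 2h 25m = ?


14:31

Start: 726 minutes from midnight
Add: 145 minutes
Total: 871 minutes
Hours: 871 ÷ 60 = 14 remainder 31


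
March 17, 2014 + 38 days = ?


April 24, 2014

Start: March 17, 2014
Add 38 days
March 17 → April 1: 31 - 17 + 1 = 15 days (38 - 15 = 23 left)
April 1 + 23 = April 24, 2014


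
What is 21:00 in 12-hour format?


Hour: 21
21 - 12 = 9 → PM

9:00 PM


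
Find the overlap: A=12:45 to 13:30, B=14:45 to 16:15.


0 minutes

Meeting A: 765-810 (in minutes from midnight)
Meeting B: 885-975
Overlap start = max(765, 885) = 885
Overlap end = min(810, 975) = 810
Overlap = max(0, 810 - 885) = 0 min


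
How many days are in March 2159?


31 days

Month: March (month 3)
March has 31 days


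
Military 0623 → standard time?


6:23 AM

Hour: 6
6 < 12 → AM


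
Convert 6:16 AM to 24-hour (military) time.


06:16

Input: 6:16 AM
AM hour stays: 6


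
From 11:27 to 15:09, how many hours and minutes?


End time in minutes: 15×60 + 9 = 909
Start time in minutes: 11×60 + 27 = 687
Difference = 909 - 687 = 222 minutes
= 3 hours 42 minutes

3h 42m


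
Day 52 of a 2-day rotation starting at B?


Shifts: A, B
Start: B (index 1)
Day 52: (1 + 52 - 1) mod 2
= 52 mod 2
= 0
Index 0 → shift A

Shift A


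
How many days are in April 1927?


Month: April (month 4)
April has 30 days

30 days


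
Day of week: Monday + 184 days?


Wednesday

Start: Monday (index 0)
(0 + 184) mod 7
= 184 mod 7
= 2
Index 2 → Wednesday


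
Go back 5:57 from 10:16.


Start: 616 minutes from midnight
Subtract: 357 minutes
Remaining: 616 - 357 = 259
Hours: 4, Minutes: 19

04:19


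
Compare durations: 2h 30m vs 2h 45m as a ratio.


Duration 1: 150 minutes
Duration 2: 165 minutes
Ratio = 150:165
GCD = 15
Simplified = 10:11
As a decimal: 10/11 ≈ 0.91

10:11 (0.91)


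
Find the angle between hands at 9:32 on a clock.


Hour hand = 9×30 + 32×0.5 = 286.0°
Minute hand = 32×6 = 192°
Difference = |286.0 - 192| = 94.0°

94.0°


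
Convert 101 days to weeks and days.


Weeks: 101 ÷ 7 = 14 remainder 3

14 weeks 3 days


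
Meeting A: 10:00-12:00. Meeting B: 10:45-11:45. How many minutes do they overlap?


60 minutes

Meeting A: 600-720 (in minutes from midnight)
Meeting B: 645-705
Overlap start = max(600, 645) = 645
Overlap end = min(720, 705) = 705
Overlap = max(0, 705 - 645) = 60 min


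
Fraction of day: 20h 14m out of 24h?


0.8431 (84.31%)

Total minutes: 20×60 + 14 = 1214
Day = 24×60 = 1440 minutes
Fraction = 1214/1440 ≈ 0.8431
As a percentage: 1214/1440 × 100 ≈ 84.31%


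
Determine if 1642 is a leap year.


Rules: divisible by 4 AND (not by 100 OR by 400)
1642 ÷ 4 = 410 remainder 2 → not divisible by 4
Not divisible by 4 → not a leap year

No


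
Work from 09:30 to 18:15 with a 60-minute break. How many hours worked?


7h 45m (465 minutes)

Total time = (18×60+15) - (9×60+30)
= 1095 - 570 = 525 min
Minus break: 525 - 60 = 465 min
= 7h 45m


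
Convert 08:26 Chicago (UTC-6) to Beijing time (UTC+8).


Time difference = UTC+8 - UTC-6 = +14 hours
New hour = (8 + 14) mod 24
= 22 mod 24 = 22
Minutes unchanged → 22:26

22:26


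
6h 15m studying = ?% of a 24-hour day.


Time: 375 minutes
Day: 1440 minutes
Percentage = (375/1440) × 100 ≈ 26.0%

26.0%


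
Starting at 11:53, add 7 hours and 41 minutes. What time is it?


Start: 713 minutes from midnight
Add: 461 minutes
Total: 1174 minutes
Hours: 1174 ÷ 60 = 19 remainder 34

19:34


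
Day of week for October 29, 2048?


Zeller's congruence:
q=29, m=10, k=48, j=20
h = (29 + ⌊13×11/5⌋ + 48 + ⌊48/4⌋ + ⌊20/4⌋ - 2×20) mod 7
= (29 + 28 + 48 + 12 + 5 - 40) mod 7
= 82 mod 7 = 5
h=5 → Thursday

Thursday


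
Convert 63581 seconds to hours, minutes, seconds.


17h 39m 41s

Hours: 63581 ÷ 3600 = 17 remainder 2381
Minutes: 2381 ÷ 60 = 39 remainder 41
Seconds: 41


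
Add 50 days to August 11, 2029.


September 30, 2029

Start: August 11, 2029
Add 50 days
August 11 → September 1: 31 - 11 + 1 = 21 days (50 - 21 = 29 left)
September 1 + 29 = September 30, 2029


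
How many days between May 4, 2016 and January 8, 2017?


From May 4, 2016 to January 8, 2017
Rest of May 2016: 31 - 4 = 27
Full months: June 30, July 31, August 31, September 30, October 31, November 30, December 31
Days into January 2017: 8
Total = 27 + 30 + 31 + 31 + 30 + 31 + 30 + 31 + 8 = 249 days

249 days


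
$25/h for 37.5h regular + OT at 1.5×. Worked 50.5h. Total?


Regular: 37.5h × $25 = $937.50
Overtime: 50.5 - 37.5 = 13.0h
OT pay: 13.0h × $25 × 1.5 = $487.50
Total = $937.50 + $487.50 = $1425.00

$1425.00


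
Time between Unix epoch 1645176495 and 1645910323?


Difference = 1645910323 - 1645176495 = 733828 seconds
In hours: 733828 / 3600 ≈ 203.8
In days: 733828 / 86400 ≈ 8.49

733828 seconds (203.8 hours / 8.49 days)


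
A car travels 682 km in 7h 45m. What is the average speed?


Distance: 682 km
Time: 7h 45m = 465 min = 465/60 = 31/4 hours
Speed = 682 ÷ (31/4) = 682 × 4 / 31 = 2728/31 = 88.0 km/h

88.0 km/h


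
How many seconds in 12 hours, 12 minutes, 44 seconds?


Hours: 12 × 3600 = 43200
Minutes: 12 × 60 = 720
Seconds: 44
Total = 43200 + 720 + 44 = 43964

43964 seconds


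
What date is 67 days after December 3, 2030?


Start: December 3, 2030
Add 67 days
December 3 → January 1: 31 - 3 + 1 = 29 days (67 - 29 = 38 left)
January 1 → February 1: 31 - 1 + 1 = 31 days (38 - 31 = 7 left)
February 1 + 7 = February 8, 2031

February 8, 2031


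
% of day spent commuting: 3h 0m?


12.5%

Time: 180 minutes
Day: 1440 minutes
Percentage = (180/1440) × 100 = 12.5%


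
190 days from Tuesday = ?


Wednesday

Start: Tuesday (index 1)
(1 + 190) mod 7
= 191 mod 7
= 2
Index 2 → Wednesday


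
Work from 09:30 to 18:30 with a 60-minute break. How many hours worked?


Total time = (18×60+30) - (9×60+30)
= 1110 - 570 = 540 min
Minus break: 540 - 60 = 480 min
= 8h 0m

8h 0m (480 minutes)


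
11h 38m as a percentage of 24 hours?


Total minutes: 11×60 + 38 = 698
Day = 24×60 = 1440 minutes
Fraction = 698/1440 ≈ 0.4847
As a percentage: 698/1440 × 100 ≈ 48.47%

0.4847 (48.47%)


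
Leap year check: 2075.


No

Rules: divisible by 4 AND (not by 100 OR by 400)
2075 ÷ 4 = 518 remainder 3 → not divisible by 4
Not divisible by 4 → not a leap year


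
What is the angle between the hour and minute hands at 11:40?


Hour hand = 11×30 + 40×0.5 = 350.0°
Minute hand = 40×6 = 240°
Difference = |350.0 - 240| = 110.0°

110.0°


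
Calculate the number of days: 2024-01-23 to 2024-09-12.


From January 23, 2024 to September 12, 2024
Rest of January 2024: 31 - 23 = 8
Full months: February 2024 29, March 31, April 30, May 31, June 30, July 31, August 31
Days into September 2024: 12
Total = 8 + 29 + 31 + 30 + 31 + 30 + 31 + 31 + 12 = 233 days

233 days


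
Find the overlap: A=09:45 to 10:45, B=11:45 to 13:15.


Meeting A: 585-645 (in minutes from midnight)
Meeting B: 705-795
Overlap start = max(585, 705) = 705
Overlap end = min(645, 795) = 645
Overlap = max(0, 645 - 705) = 0 min

0 minutes


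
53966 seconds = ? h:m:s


14h 59m 26s

Hours: 53966 ÷ 3600 = 14 remainder 3566
Minutes: 3566 ÷ 60 = 59 remainder 26
Seconds: 26


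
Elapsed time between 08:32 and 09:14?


0h 42m

End time in minutes: 9×60 + 14 = 554
Start time in minutes: 8×60 + 32 = 512
Difference = 554 - 512 = 42 minutes
= 0 hours 42 minutes


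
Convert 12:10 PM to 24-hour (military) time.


Input: 12:10 PM
12 PM → 12 (noon)

12:10


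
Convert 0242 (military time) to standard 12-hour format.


Hour: 2
2 < 12 → AM

2:42 AM


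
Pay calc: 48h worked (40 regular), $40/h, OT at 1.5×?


$2080.00

Regular: 40h × $40 = $1600.00
Overtime: 48 - 40 = 8h
OT pay: 8h × $40 × 1.5 = $480.00
Total = $1600.00 + $480.00 = $2080.00


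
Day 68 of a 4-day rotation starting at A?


Shifts: A, B, C, D
Start: A (index 0)
Day 68: (0 + 68 - 1) mod 4
= 67 mod 4
= 3
Index 3 → shift D

Shift D


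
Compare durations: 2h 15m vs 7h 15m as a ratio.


Duration 1: 135 minutes
Duration 2: 435 minutes
Ratio = 135:435
GCD = 15
Simplified = 9:29
As a decimal: 9/29 ≈ 0.31

9:29 (0.31)


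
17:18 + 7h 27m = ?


00:45 (next day)

Start: 1038 minutes from midnight
Add: 447 minutes
Total: 1485 minutes
Hours: 1485 ÷ 60 = 24 remainder 45
24 ≥ 24 → 24 - 24 = 0 (next day)


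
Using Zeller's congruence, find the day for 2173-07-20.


Zeller's congruence:
q=20, m=7, k=73, j=21
h = (20 + ⌊13×8/5⌋ + 73 + ⌊73/4⌋ + ⌊21/4⌋ - 2×21) mod 7
= (20 + 20 + 73 + 18 + 5 - 42) mod 7
= 94 mod 7 = 3
h=3 → Tuesday

Tuesday


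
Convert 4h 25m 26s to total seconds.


Hours: 4 × 3600 = 14400
Minutes: 25 × 60 = 1500
Seconds: 26
Total = 14400 + 1500 + 26 = 15926

15926 seconds


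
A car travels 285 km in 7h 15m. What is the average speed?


Distance: 285 km
Time: 7h 15m = 435 min = 435/60 = 29/4 hours
Speed = 285 ÷ (29/4) = 285 × 4 / 29 = 1140/29 ≈ 39.3 km/h

39.3 km/h


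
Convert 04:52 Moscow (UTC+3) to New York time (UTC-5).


20:52 (previous day)

Time difference = UTC-5 - UTC+3 = -8 hours
New hour = (4 -8) mod 24
= -4 mod 24 = 20
Minutes unchanged → 20:52; -4 < 0 → previous day


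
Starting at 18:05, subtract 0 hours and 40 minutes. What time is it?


Start: 1085 minutes from midnight
Subtract: 40 minutes
Remaining: 1085 - 40 = 1045
Hours: 17, Minutes: 25

17:25


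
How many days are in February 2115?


Month: February (month 2)
February: 28 or 29 (leap year)
2115 leap year? No

28 days


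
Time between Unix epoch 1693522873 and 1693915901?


393028 seconds (109.2 hours / 4.55 days)

Difference = 1693915901 - 1693522873 = 393028 seconds
In hours: 393028 / 3600 ≈ 109.2
In days: 393028 / 86400 ≈ 4.55


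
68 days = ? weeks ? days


9 weeks 5 days

Weeks: 68 ÷ 7 = 9 remainder 5


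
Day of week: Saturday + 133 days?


Start: Saturday (index 5)
(5 + 133) mod 7
= 138 mod 7
= 5
Index 5 → Saturday

Saturday


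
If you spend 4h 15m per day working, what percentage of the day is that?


Time: 255 minutes
Day: 1440 minutes
Percentage = (255/1440) × 100 ≈ 17.7%

17.7%


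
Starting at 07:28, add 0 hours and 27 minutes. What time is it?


Start: 448 minutes from midnight
Add: 27 minutes
Total: 475 minutes
Hours: 475 ÷ 60 = 7 remainder 55

07:55


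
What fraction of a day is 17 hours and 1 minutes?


Total minutes: 17×60 + 1 = 1021
Day = 24×60 = 1440 minutes
Fraction = 1021/1440 ≈ 0.7090
As a percentage: 1021/1440 × 100 ≈ 70.90%

0.7090 (70.90%)


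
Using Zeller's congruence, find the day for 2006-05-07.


Sunday

Zeller's congruence:
q=7, m=5, k=6, j=20
h = (7 + ⌊13×6/5⌋ + 6 + ⌊6/4⌋ + ⌊20/4⌋ - 2×20) mod 7
= (7 + 15 + 6 + 1 + 5 - 40) mod 7
= -6 mod 7 = 1
h=1 → Sunday


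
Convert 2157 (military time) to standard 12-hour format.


Hour: 21
21 - 12 = 9 → PM

9:57 PM
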